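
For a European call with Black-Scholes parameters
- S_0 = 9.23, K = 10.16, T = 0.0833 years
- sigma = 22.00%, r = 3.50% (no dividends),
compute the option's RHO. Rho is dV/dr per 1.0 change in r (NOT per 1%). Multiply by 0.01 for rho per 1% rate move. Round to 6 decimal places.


d1 = -1.4342365233; d2 = -1.4977323499
phi(d1) = 0.1426365153; exp(-qT) = 1.0000000000; exp(-rT) = 0.9970887459
N(d2) = 0.0671014017
Rho = K*T*exp(-rT)*N(d2) = 10.1600 * 0.0833 * 0.9970887459 * 0.0671014017 = 0.056624

Answer: Rho = 0.056624


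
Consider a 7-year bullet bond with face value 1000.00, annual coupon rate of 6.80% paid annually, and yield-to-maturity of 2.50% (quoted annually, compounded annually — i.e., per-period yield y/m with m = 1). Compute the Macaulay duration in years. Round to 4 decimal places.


Answer: Macaulay duration = 5.9490 years

Derivation:
Coupon per period c = face * coupon_rate / m = 68.000000
Periods per year m = 1; per-period yield y/m = 0.025000
Number of cashflows N = 7
Cashflows (t years, CF_t, discount factor 1/(1+y/m)^(m*t), PV):
  t = 1.0000: CF_t = 68.000000, DF = 0.975610, PV = 66.341463
  t = 2.0000: CF_t = 68.000000, DF = 0.951814, PV = 64.723379
  t = 3.0000: CF_t = 68.000000, DF = 0.928599, PV = 63.144760
  t = 4.0000: CF_t = 68.000000, DF = 0.905951, PV = 61.604644
  t = 5.0000: CF_t = 68.000000, DF = 0.883854, PV = 60.102092
  t = 6.0000: CF_t = 68.000000, DF = 0.862297, PV = 58.636187
  t = 7.0000: CF_t = 1068.000000, DF = 0.841265, PV = 898.471271
Price P = sum_t PV_t = 1273.023796
Macaulay numerator sum_t t * PV_t:
  t * PV_t at t = 1.0000: 66.341463
  t * PV_t at t = 2.0000: 129.446758
  t * PV_t at t = 3.0000: 189.434280
  t * PV_t at t = 4.0000: 246.418575
  t * PV_t at t = 5.0000: 300.510458
  t * PV_t at t = 6.0000: 351.817121
  t * PV_t at t = 7.0000: 6289.298897
Macaulay duration D = (sum_t t * PV_t) / P = 7573.267553 / 1273.023796 = 5.949038


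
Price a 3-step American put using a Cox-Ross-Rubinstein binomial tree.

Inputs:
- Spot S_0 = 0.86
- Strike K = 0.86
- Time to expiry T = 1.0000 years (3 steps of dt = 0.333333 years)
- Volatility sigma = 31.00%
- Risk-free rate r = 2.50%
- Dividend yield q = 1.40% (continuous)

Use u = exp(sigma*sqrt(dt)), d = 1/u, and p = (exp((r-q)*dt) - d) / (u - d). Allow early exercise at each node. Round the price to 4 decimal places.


Answer: Price = V(0,0) = 0.1092

Derivation:
dt = T/N = 0.333333
u = exp(sigma*sqrt(dt)) = 1.195995; d = 1/u = 0.836124
p = (exp((r-q)*dt) - d) / (u - d) = 0.465582
Discount per step: exp(-r*dt) = 0.991701
Stock lattice S(k, i) with i counting down-moves:
  k=0: S(0,0) = 0.8600
  k=1: S(1,0) = 1.0286; S(1,1) = 0.7191
  k=2: S(2,0) = 1.2301; S(2,1) = 0.8600; S(2,2) = 0.6012
  k=3: S(3,0) = 1.4713; S(3,1) = 1.0286; S(3,2) = 0.7191; S(3,3) = 0.5027
Terminal payoffs V(N, i) = max(K - S_T, 0):
  V(3,0) = 0.000000; V(3,1) = 0.000000; V(3,2) = 0.140934; V(3,3) = 0.357298
Backward induction: V(k, i) = exp(-r*dt) * [p * V(k+1, i) + (1-p) * V(k+1, i+1)]; then take max(V_cont, immediate exercise) for American.
  V(2,0) = exp(-r*dt) * [p*0.000000 + (1-p)*0.000000] = 0.000000; exercise = 0.000000; V(2,0) = max -> 0.000000
  V(2,1) = exp(-r*dt) * [p*0.000000 + (1-p)*0.140934] = 0.074692; exercise = 0.000000; V(2,1) = max -> 0.074692
  V(2,2) = exp(-r*dt) * [p*0.140934 + (1-p)*0.357298] = 0.254434; exercise = 0.258771; V(2,2) = max -> 0.258771
  V(1,0) = exp(-r*dt) * [p*0.000000 + (1-p)*0.074692] = 0.039586; exercise = 0.000000; V(1,0) = max -> 0.039586
  V(1,1) = exp(-r*dt) * [p*0.074692 + (1-p)*0.258771] = 0.171631; exercise = 0.140934; V(1,1) = max -> 0.171631
  V(0,0) = exp(-r*dt) * [p*0.039586 + (1-p)*0.171631] = 0.109239; exercise = 0.000000; V(0,0) = max -> 0.109239


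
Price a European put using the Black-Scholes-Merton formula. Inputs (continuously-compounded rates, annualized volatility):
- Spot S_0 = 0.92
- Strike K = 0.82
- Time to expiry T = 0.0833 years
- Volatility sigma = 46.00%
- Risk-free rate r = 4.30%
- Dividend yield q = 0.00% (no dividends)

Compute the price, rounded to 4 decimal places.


d1 = (ln(S/K) + (r - q + 0.5*sigma^2) * T) / (sigma * sqrt(T)) = 0.96008232
d2 = d1 - sigma * sqrt(T) = 0.82731832
exp(-rT) = 0.99642451; exp(-qT) = 1.00000000
P = K * exp(-rT) * N(-d2) - S_0 * exp(-qT) * N(-d1)
N(-d1) = 0.16850689; N(-d2) = 0.20402833
P = 0.8200 * 0.99642451 * 0.20402833 - 0.9200 * 1.00000000 * 0.16850689 = 0.0117

Answer: Price = 0.0117


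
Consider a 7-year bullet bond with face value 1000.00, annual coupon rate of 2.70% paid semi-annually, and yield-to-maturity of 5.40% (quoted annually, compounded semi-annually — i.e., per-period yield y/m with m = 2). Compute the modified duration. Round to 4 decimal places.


Answer: Modified duration = 6.1938

Derivation:
Coupon per period c = face * coupon_rate / m = 13.500000
Periods per year m = 2; per-period yield y/m = 0.027000
Number of cashflows N = 14
Cashflows (t years, CF_t, discount factor 1/(1+y/m)^(m*t), PV):
  t = 0.5000: CF_t = 13.500000, DF = 0.973710, PV = 13.145083
  t = 1.0000: CF_t = 13.500000, DF = 0.948111, PV = 12.799496
  t = 1.5000: CF_t = 13.500000, DF = 0.923185, PV = 12.462995
  t = 2.0000: CF_t = 13.500000, DF = 0.898914, PV = 12.135341
  t = 2.5000: CF_t = 13.500000, DF = 0.875282, PV = 11.816301
  t = 3.0000: CF_t = 13.500000, DF = 0.852270, PV = 11.505649
  t = 3.5000: CF_t = 13.500000, DF = 0.829864, PV = 11.203163
  t = 4.0000: CF_t = 13.500000, DF = 0.808047, PV = 10.908630
  t = 4.5000: CF_t = 13.500000, DF = 0.786803, PV = 10.621841
  t = 5.0000: CF_t = 13.500000, DF = 0.766118, PV = 10.342591
  t = 5.5000: CF_t = 13.500000, DF = 0.745976, PV = 10.070682
  t = 6.0000: CF_t = 13.500000, DF = 0.726365, PV = 9.805922
  t = 6.5000: CF_t = 13.500000, DF = 0.707268, PV = 9.548123
  t = 7.0000: CF_t = 1013.500000, DF = 0.688674, PV = 697.971264
Price P = sum_t PV_t = 844.337081
First compute Macaulay numerator sum_t t * PV_t:
  t * PV_t at t = 0.5000: 6.572541
  t * PV_t at t = 1.0000: 12.799496
  t * PV_t at t = 1.5000: 18.694493
  t * PV_t at t = 2.0000: 24.270683
  t * PV_t at t = 2.5000: 29.540753
  t * PV_t at t = 3.0000: 34.516946
  t * PV_t at t = 3.5000: 39.211071
  t * PV_t at t = 4.0000: 43.634521
  t * PV_t at t = 4.5000: 47.798282
  t * PV_t at t = 5.0000: 51.712953
  t * PV_t at t = 5.5000: 55.388752
  t * PV_t at t = 6.0000: 58.835533
  t * PV_t at t = 6.5000: 62.062799
  t * PV_t at t = 7.0000: 4885.798847
Macaulay duration D = 5370.837671 / 844.337081 = 6.361011
Modified duration = D / (1 + y/m) = 6.361011 / (1 + 0.027000) = 6.193779


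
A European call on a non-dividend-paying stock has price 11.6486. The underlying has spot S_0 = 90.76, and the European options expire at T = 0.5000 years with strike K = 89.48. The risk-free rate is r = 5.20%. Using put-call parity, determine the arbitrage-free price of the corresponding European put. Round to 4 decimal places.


Put-call parity: C - P = S_0 * exp(-qT) - K * exp(-rT).
S_0 * exp(-qT) = 90.7600 * 1.00000000 = 90.76000000
K * exp(-rT) = 89.4800 * 0.97433509 = 87.18350382
P = C - S*exp(-qT) + K*exp(-rT)
P = 11.6486 - 90.76000000 + 87.18350382 = 8.0721

Answer: Put price = 8.0721


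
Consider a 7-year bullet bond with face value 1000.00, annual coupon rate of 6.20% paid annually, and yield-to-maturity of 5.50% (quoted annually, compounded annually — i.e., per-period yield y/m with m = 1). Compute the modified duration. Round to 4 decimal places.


Coupon per period c = face * coupon_rate / m = 62.000000
Periods per year m = 1; per-period yield y/m = 0.055000
Number of cashflows N = 7
Cashflows (t years, CF_t, discount factor 1/(1+y/m)^(m*t), PV):
  t = 1.0000: CF_t = 62.000000, DF = 0.947867, PV = 58.767773
  t = 2.0000: CF_t = 62.000000, DF = 0.898452, PV = 55.704050
  t = 3.0000: CF_t = 62.000000, DF = 0.851614, PV = 52.800047
  t = 4.0000: CF_t = 62.000000, DF = 0.807217, PV = 50.047438
  t = 5.0000: CF_t = 62.000000, DF = 0.765134, PV = 47.438330
  t = 6.0000: CF_t = 62.000000, DF = 0.725246, PV = 44.965242
  t = 7.0000: CF_t = 1062.000000, DF = 0.687437, PV = 730.057891
Price P = sum_t PV_t = 1039.780770
First compute Macaulay numerator sum_t t * PV_t:
  t * PV_t at t = 1.0000: 58.767773
  t * PV_t at t = 2.0000: 111.408100
  t * PV_t at t = 3.0000: 158.400142
  t * PV_t at t = 4.0000: 200.189752
  t * PV_t at t = 5.0000: 237.191650
  t * PV_t at t = 6.0000: 269.791450
  t * PV_t at t = 7.0000: 5110.405235
Macaulay duration D = 6146.154100 / 1039.780770 = 5.911010
Modified duration = D / (1 + y/m) = 5.911010 / (1 + 0.055000) = 5.602853

Answer: Modified duration = 5.6029


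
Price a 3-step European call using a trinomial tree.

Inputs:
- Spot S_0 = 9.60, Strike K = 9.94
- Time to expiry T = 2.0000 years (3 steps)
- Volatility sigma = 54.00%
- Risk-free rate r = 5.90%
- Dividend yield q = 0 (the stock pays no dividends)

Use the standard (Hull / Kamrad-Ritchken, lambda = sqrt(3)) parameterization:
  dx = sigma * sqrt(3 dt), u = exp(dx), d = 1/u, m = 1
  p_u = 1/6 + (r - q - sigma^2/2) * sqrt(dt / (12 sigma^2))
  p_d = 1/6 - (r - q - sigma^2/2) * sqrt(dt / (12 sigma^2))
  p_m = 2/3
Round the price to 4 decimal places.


dt = T/N = 0.666667; dx = sigma*sqrt(3*dt) = 0.763675
u = exp(dx) = 2.146150; d = 1/u = 0.465951
p_u = 0.128780, p_m = 0.666667, p_d = 0.204554
Discount per step: exp(-r*dt) = 0.961430
Stock lattice S(k, j) with j the centered position index:
  k=0: S(0,+0) = 9.6000
  k=1: S(1,-1) = 4.4731; S(1,+0) = 9.6000; S(1,+1) = 20.6030
  k=2: S(2,-2) = 2.0843; S(2,-1) = 4.4731; S(2,+0) = 9.6000; S(2,+1) = 20.6030; S(2,+2) = 44.2172
  k=3: S(3,-3) = 0.9712; S(3,-2) = 2.0843; S(3,-1) = 4.4731; S(3,+0) = 9.6000; S(3,+1) = 20.6030; S(3,+2) = 44.2172; S(3,+3) = 94.8967
Terminal payoffs V(N, j) = max(S_T - K, 0):
  V(3,-3) = 0.000000; V(3,-2) = 0.000000; V(3,-1) = 0.000000; V(3,+0) = 0.000000; V(3,+1) = 10.663036; V(3,+2) = 34.277195; V(3,+3) = 84.956713
Backward induction: V(k, j) = exp(-r*dt) * [p_u * V(k+1, j+1) + p_m * V(k+1, j) + p_d * V(k+1, j-1)]
  V(2,-2) = exp(-r*dt) * [p_u*0.000000 + p_m*0.000000 + p_d*0.000000] = 0.000000
  V(2,-1) = exp(-r*dt) * [p_u*0.000000 + p_m*0.000000 + p_d*0.000000] = 0.000000
  V(2,+0) = exp(-r*dt) * [p_u*10.663036 + p_m*0.000000 + p_d*0.000000] = 1.320219
  V(2,+1) = exp(-r*dt) * [p_u*34.277195 + p_m*10.663036 + p_d*0.000000] = 11.078462
  V(2,+2) = exp(-r*dt) * [p_u*84.956713 + p_m*34.277195 + p_d*10.663036] = 34.585842
  V(1,-1) = exp(-r*dt) * [p_u*1.320219 + p_m*0.000000 + p_d*0.000000] = 0.163460
  V(1,+0) = exp(-r*dt) * [p_u*11.078462 + p_m*1.320219 + p_d*0.000000] = 2.217853
  V(1,+1) = exp(-r*dt) * [p_u*34.585842 + p_m*11.078462 + p_d*1.320219] = 11.642584
  V(0,+0) = exp(-r*dt) * [p_u*11.642584 + p_m*2.217853 + p_d*0.163460] = 2.895187

Answer: Price = V(0,0) = 2.8952


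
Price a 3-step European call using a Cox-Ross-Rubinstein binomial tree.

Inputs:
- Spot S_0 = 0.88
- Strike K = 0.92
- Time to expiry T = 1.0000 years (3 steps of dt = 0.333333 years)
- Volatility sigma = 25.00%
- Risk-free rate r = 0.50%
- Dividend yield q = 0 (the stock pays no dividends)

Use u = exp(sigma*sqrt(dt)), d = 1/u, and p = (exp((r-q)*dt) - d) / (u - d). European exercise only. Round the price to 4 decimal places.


dt = T/N = 0.333333
u = exp(sigma*sqrt(dt)) = 1.155274; d = 1/u = 0.865596
p = (exp((r-q)*dt) - d) / (u - d) = 0.469736
Discount per step: exp(-r*dt) = 0.998335
Stock lattice S(k, i) with i counting down-moves:
  k=0: S(0,0) = 0.8800
  k=1: S(1,0) = 1.0166; S(1,1) = 0.7617
  k=2: S(2,0) = 1.1745; S(2,1) = 0.8800; S(2,2) = 0.6593
  k=3: S(3,0) = 1.3569; S(3,1) = 1.0166; S(3,2) = 0.7617; S(3,3) = 0.5707
Terminal payoffs V(N, i) = max(S_T - K, 0):
  V(3,0) = 0.436868; V(3,1) = 0.096641; V(3,2) = 0.000000; V(3,3) = 0.000000
Backward induction: V(k, i) = exp(-r*dt) * [p * V(k+1, i) + (1-p) * V(k+1, i+1)].
  V(2,0) = exp(-r*dt) * [p*0.436868 + (1-p)*0.096641] = 0.256031
  V(2,1) = exp(-r*dt) * [p*0.096641 + (1-p)*0.000000] = 0.045320
  V(2,2) = exp(-r*dt) * [p*0.000000 + (1-p)*0.000000] = 0.000000
  V(1,0) = exp(-r*dt) * [p*0.256031 + (1-p)*0.045320] = 0.144059
  V(1,1) = exp(-r*dt) * [p*0.045320 + (1-p)*0.000000] = 0.021253
  V(0,0) = exp(-r*dt) * [p*0.144059 + (1-p)*0.021253] = 0.078808

Answer: Price = V(0,0) = 0.0788


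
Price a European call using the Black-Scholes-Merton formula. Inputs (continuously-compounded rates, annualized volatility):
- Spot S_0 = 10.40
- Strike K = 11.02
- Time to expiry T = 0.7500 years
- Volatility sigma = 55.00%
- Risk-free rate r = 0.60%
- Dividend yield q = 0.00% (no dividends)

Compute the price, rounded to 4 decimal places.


d1 = (ln(S/K) + (r - q + 0.5*sigma^2) * T) / (sigma * sqrt(T)) = 0.12603347
d2 = d1 - sigma * sqrt(T) = -0.35028050
exp(-rT) = 0.99551011; exp(-qT) = 1.00000000
C = S_0 * exp(-qT) * N(d1) - K * exp(-rT) * N(d2)
N(d1) = 0.55014728; N(d2) = 0.36306410
C = 10.4000 * 1.00000000 * 0.55014728 - 11.0200 * 0.99551011 * 0.36306410 = 1.7385

Answer: Price = 1.7385


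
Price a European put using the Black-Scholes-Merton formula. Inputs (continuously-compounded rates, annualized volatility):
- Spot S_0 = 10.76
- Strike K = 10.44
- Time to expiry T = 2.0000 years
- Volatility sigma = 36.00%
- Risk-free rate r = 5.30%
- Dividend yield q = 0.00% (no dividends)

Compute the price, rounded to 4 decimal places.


Answer: Price = 1.4098

Derivation:
d1 = (ln(S/K) + (r - q + 0.5*sigma^2) * T) / (sigma * sqrt(T)) = 0.52206277
d2 = d1 - sigma * sqrt(T) = 0.01294589
exp(-rT) = 0.89942465; exp(-qT) = 1.00000000
P = K * exp(-rT) * N(-d2) - S_0 * exp(-qT) * N(-d1)
N(-d1) = 0.30081331; N(-d2) = 0.49483548
P = 10.4400 * 0.89942465 * 0.49483548 - 10.7600 * 1.00000000 * 0.30081331 = 1.4098


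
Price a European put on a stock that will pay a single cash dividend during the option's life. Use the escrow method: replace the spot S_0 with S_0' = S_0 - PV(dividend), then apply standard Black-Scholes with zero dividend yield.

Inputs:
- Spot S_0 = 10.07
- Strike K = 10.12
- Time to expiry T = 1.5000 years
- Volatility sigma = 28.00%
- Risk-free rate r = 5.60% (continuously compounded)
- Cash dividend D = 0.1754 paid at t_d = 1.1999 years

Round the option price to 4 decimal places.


PV(D) = D * exp(-r * t_d) = 0.1754 * 0.93501342 = 0.16400135
S_0' = S_0 - PV(D) = 10.0700 - 0.16400135 = 9.90599865
d1 = (ln(S_0'/K) + (r + sigma^2/2)*T) / (sigma*sqrt(T)) = 0.35408784
d2 = d1 - sigma*sqrt(T) = 0.01115927
exp(-rT) = 0.91943126
N(-d1) = 0.36163653; N(-d2) = 0.49554819
P = K * exp(-rT) * N(-d2) - S_0' * N(-d1) = 10.1200 * 0.91943126 * 0.49554819 - 9.90599865 * 0.36163653 = 1.0285

Answer: Price = 1.0285


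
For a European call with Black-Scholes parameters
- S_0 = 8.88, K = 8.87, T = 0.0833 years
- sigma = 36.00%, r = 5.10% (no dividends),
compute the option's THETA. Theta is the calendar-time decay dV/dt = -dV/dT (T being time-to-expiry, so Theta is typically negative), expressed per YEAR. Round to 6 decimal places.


d1 = 0.1036830238; d2 = -0.0002192379
phi(d1) = 0.3968036846; exp(-qT) = 1.0000000000; exp(-rT) = 0.9957607113
Theta = -S*exp(-qT)*phi(d1)*sigma/(2*sqrt(T)) - r*K*exp(-rT)*N(d2) + q*S*exp(-qT)*N(d1)
N(d1) = 0.5412895505; N(d2) = 0.4999125367; sqrt(T) = 0.2886173938
Term 1 = -8.8800 * 1.0000000000 * 0.3968036846 * 0.3600 / (2 * 0.2886173938) = -2.1975495001
Term 2 = -0.0510 * 8.8700 * 0.9957607113 * 0.4999125367 = -0.2251867384
Term 3 = 0 (no dividend yield, q = 0)
Theta = -2.1975495001 + (-0.2251867384) + (0.0000000000) = -2.422736

Answer: Theta = -2.422736


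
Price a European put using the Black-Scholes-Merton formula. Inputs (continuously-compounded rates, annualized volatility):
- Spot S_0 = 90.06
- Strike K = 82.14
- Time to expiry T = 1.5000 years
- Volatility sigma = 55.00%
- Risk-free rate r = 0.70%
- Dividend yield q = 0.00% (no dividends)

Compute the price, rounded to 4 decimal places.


Answer: Price = 18.4569

Derivation:
d1 = (ln(S/K) + (r - q + 0.5*sigma^2) * T) / (sigma * sqrt(T)) = 0.48904583
d2 = d1 - sigma * sqrt(T) = -0.18456385
exp(-rT) = 0.98955493; exp(-qT) = 1.00000000
P = K * exp(-rT) * N(-d2) - S_0 * exp(-qT) * N(-d1)
N(-d1) = 0.31240462; N(-d2) = 0.57321443
P = 82.1400 * 0.98955493 * 0.57321443 - 90.0600 * 1.00000000 * 0.31240462 = 18.4569


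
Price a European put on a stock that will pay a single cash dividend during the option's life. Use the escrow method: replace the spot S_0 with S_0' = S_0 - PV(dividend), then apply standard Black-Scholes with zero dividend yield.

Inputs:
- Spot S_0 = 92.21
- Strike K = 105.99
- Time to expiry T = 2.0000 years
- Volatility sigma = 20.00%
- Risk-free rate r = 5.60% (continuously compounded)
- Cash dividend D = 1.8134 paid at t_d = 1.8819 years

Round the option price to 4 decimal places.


PV(D) = D * exp(-r * t_d) = 1.8134 * 0.89997670 = 1.63201776
S_0' = S_0 - PV(D) = 92.2100 - 1.63201776 = 90.57798224
d1 = (ln(S_0'/K) + (r + sigma^2/2)*T) / (sigma*sqrt(T)) = -0.01814997
d2 = d1 - sigma*sqrt(T) = -0.30099269
exp(-rT) = 0.89404426
N(-d1) = 0.50724039; N(-d2) = 0.61828996
P = K * exp(-rT) * N(-d2) - S_0' * N(-d1) = 105.9900 * 0.89404426 * 0.61828996 - 90.57798224 * 0.50724039 = 12.6442

Answer: Price = 12.6442


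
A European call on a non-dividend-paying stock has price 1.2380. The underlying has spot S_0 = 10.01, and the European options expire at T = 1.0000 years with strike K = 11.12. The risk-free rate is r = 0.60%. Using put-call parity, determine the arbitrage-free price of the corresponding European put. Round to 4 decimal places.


Put-call parity: C - P = S_0 * exp(-qT) - K * exp(-rT).
S_0 * exp(-qT) = 10.0100 * 1.00000000 = 10.01000000
K * exp(-rT) = 11.1200 * 0.99401796 = 11.05347976
P = C - S*exp(-qT) + K*exp(-rT)
P = 1.2380 - 10.01000000 + 11.05347976 = 2.2815

Answer: Put price = 2.2815


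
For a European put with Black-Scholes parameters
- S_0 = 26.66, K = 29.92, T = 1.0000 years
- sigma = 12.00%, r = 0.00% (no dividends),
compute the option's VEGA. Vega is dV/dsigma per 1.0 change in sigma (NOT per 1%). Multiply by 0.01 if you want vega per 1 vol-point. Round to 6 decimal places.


d1 = -0.9013569863; d2 = -1.0213569863
phi(d1) = 0.2657602369; exp(-qT) = 1.0000000000; exp(-rT) = 1.0000000000
Vega = S * exp(-qT) * phi(d1) * sqrt(T) = 26.6600 * 1.0000000000 * 0.2657602369 * 1.0000000000 = 7.085168

Answer: Vega = 7.085168


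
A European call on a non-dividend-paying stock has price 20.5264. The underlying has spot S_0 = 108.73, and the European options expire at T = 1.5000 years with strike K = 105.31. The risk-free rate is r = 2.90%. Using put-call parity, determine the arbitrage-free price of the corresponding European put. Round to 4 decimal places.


Put-call parity: C - P = S_0 * exp(-qT) - K * exp(-rT).
S_0 * exp(-qT) = 108.7300 * 1.00000000 = 108.73000000
K * exp(-rT) = 105.3100 * 0.95743255 = 100.82722227
P = C - S*exp(-qT) + K*exp(-rT)
P = 20.5264 - 108.73000000 + 100.82722227 = 12.6236

Answer: Put price = 12.6236


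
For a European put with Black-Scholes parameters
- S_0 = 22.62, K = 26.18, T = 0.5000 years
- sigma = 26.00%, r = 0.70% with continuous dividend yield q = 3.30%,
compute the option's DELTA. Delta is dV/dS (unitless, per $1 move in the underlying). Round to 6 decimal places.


d1 = -0.7737994055; d2 = -0.9576471686
phi(d1) = 0.2957261880; exp(-qT) = 0.9836353794; exp(-rT) = 0.9965061179
N(-d1) = 0.7804752879
Delta = -exp(-qT) * N(-d1) = -0.9836353794 * 0.7804752879 = -0.767703

Answer: Delta = -0.767703


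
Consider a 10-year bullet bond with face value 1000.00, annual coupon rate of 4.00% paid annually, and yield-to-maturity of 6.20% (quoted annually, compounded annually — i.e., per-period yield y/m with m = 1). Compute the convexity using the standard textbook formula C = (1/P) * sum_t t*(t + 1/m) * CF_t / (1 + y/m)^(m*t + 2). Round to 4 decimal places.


Answer: Convexity = 75.4110

Derivation:
Coupon per period c = face * coupon_rate / m = 40.000000
Periods per year m = 1; per-period yield y/m = 0.062000
Number of cashflows N = 10
Cashflows (t years, CF_t, discount factor 1/(1+y/m)^(m*t), PV):
  t = 1.0000: CF_t = 40.000000, DF = 0.941620, PV = 37.664783
  t = 2.0000: CF_t = 40.000000, DF = 0.886647, PV = 35.465898
  t = 3.0000: CF_t = 40.000000, DF = 0.834885, PV = 33.395384
  t = 4.0000: CF_t = 40.000000, DF = 0.786144, PV = 31.445748
  t = 5.0000: CF_t = 40.000000, DF = 0.740248, PV = 29.609932
  t = 6.0000: CF_t = 40.000000, DF = 0.697032, PV = 27.881292
  t = 7.0000: CF_t = 40.000000, DF = 0.656339, PV = 26.253570
  t = 8.0000: CF_t = 40.000000, DF = 0.618022, PV = 24.720876
  t = 9.0000: CF_t = 40.000000, DF = 0.581942, PV = 23.277661
  t = 10.0000: CF_t = 1040.000000, DF = 0.547968, PV = 569.886241
Price P = sum_t PV_t = 839.601385
Convexity numerator sum_t t*(t + 1/m) * CF_t / (1+y/m)^(m*t + 2):
  t = 1.0000: term = 66.790768
  t = 2.0000: term = 188.674486
  t = 3.0000: term = 355.319182
  t = 4.0000: term = 557.625835
  t = 5.0000: term = 787.607111
  t = 6.0000: term = 1038.276795
  t = 7.0000: term = 1303.549020
  t = 8.0000: term = 1578.146514
  t = 9.0000: term = 1857.517083
  t = 10.0000: term = 55581.699707
Convexity = (1/P) * sum = 63315.206501 / 839.601385 = 75.411032


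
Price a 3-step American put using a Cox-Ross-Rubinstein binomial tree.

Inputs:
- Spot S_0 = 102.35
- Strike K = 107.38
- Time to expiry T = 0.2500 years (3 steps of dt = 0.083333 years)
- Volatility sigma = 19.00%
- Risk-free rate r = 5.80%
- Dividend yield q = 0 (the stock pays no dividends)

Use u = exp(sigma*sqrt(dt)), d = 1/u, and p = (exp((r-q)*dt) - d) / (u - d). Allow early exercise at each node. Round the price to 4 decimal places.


dt = T/N = 0.083333
u = exp(sigma*sqrt(dt)) = 1.056380; d = 1/u = 0.946629
p = (exp((r-q)*dt) - d) / (u - d) = 0.530437
Discount per step: exp(-r*dt) = 0.995178
Stock lattice S(k, i) with i counting down-moves:
  k=0: S(0,0) = 102.3500
  k=1: S(1,0) = 108.1205; S(1,1) = 96.8875
  k=2: S(2,0) = 114.2164; S(2,1) = 102.3500; S(2,2) = 91.7165
  k=3: S(3,0) = 120.6560; S(3,1) = 108.1205; S(3,2) = 96.8875; S(3,3) = 86.8214
Terminal payoffs V(N, i) = max(K - S_T, 0):
  V(3,0) = 0.000000; V(3,1) = 0.000000; V(3,2) = 10.492546; V(3,3) = 20.558570
Backward induction: V(k, i) = exp(-r*dt) * [p * V(k+1, i) + (1-p) * V(k+1, i+1)]; then take max(V_cont, immediate exercise) for American.
  V(2,0) = exp(-r*dt) * [p*0.000000 + (1-p)*0.000000] = 0.000000; exercise = 0.000000; V(2,0) = max -> 0.000000
  V(2,1) = exp(-r*dt) * [p*0.000000 + (1-p)*10.492546] = 4.903157; exercise = 5.030000; V(2,1) = max -> 5.030000
  V(2,2) = exp(-r*dt) * [p*10.492546 + (1-p)*20.558570] = 15.145798; exercise = 15.663549; V(2,2) = max -> 15.663549
  V(1,0) = exp(-r*dt) * [p*0.000000 + (1-p)*5.030000] = 2.350514; exercise = 0.000000; V(1,0) = max -> 2.350514
  V(1,1) = exp(-r*dt) * [p*5.030000 + (1-p)*15.663549] = 9.974795; exercise = 10.492546; V(1,1) = max -> 10.492546
  V(0,0) = exp(-r*dt) * [p*2.350514 + (1-p)*10.492546] = 6.143945; exercise = 5.030000; V(0,0) = max -> 6.143945

Answer: Price = V(0,0) = 6.1439


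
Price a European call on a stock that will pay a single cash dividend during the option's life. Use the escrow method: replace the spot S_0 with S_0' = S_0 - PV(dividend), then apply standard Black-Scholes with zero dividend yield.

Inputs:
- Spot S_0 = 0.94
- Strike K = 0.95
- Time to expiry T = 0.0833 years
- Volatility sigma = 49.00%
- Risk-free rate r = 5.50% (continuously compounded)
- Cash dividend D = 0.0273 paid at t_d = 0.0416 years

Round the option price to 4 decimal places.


Answer: Price = 0.0376

Derivation:
PV(D) = D * exp(-r * t_d) = 0.0273 * 0.99771462 = 0.02723761
S_0' = S_0 - PV(D) = 0.9400 - 0.02723761 = 0.91276239
d1 = (ln(S_0'/K) + (r + sigma^2/2)*T) / (sigma*sqrt(T)) = -0.17963704
d2 = d1 - sigma*sqrt(T) = -0.32105956
exp(-rT) = 0.99542898
N(d1) = 0.42871876; N(d2) = 0.37408263
C = S_0' * N(d1) - K * exp(-rT) * N(d2) = 0.91276239 * 0.42871876 - 0.9500 * 0.99542898 * 0.37408263 = 0.0376


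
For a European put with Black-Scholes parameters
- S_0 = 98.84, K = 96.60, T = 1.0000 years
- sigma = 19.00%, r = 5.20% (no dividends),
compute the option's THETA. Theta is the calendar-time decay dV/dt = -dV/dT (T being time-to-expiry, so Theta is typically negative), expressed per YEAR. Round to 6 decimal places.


d1 = 0.4893349469; d2 = 0.2993349469
phi(d1) = 0.3539276100; exp(-qT) = 1.0000000000; exp(-rT) = 0.9493288668
Theta = -S*exp(-qT)*phi(d1)*sigma/(2*sqrt(T)) + r*K*exp(-rT)*N(-d2) - q*S*exp(-qT)*N(-d1)
N(-d1) = 0.3123022918; N(-d2) = 0.3823422463; sqrt(T) = 1.0000000000
Term 1 = -98.8400 * 1.0000000000 * 0.3539276100 * 0.1900 / (2 * 1.0000000000) = -3.3233094724
Term 2 = 0.0520 * 96.6000 * 0.9493288668 * 0.3823422463 = 1.8232635270
Term 3 = 0 (no dividend yield, q = 0)
Theta = -3.3233094724 + (1.8232635270) + (0.0000000000) = -1.500046

Answer: Theta = -1.500046


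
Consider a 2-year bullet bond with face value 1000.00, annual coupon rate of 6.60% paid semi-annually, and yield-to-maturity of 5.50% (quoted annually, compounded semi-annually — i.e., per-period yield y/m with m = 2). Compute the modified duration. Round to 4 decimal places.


Coupon per period c = face * coupon_rate / m = 33.000000
Periods per year m = 2; per-period yield y/m = 0.027500
Number of cashflows N = 4
Cashflows (t years, CF_t, discount factor 1/(1+y/m)^(m*t), PV):
  t = 0.5000: CF_t = 33.000000, DF = 0.973236, PV = 32.116788
  t = 1.0000: CF_t = 33.000000, DF = 0.947188, PV = 31.257215
  t = 1.5000: CF_t = 33.000000, DF = 0.921838, PV = 30.420647
  t = 2.0000: CF_t = 1033.000000, DF = 0.897166, PV = 926.772203
Price P = sum_t PV_t = 1020.566853
First compute Macaulay numerator sum_t t * PV_t:
  t * PV_t at t = 0.5000: 16.058394
  t * PV_t at t = 1.0000: 31.257215
  t * PV_t at t = 1.5000: 45.630971
  t * PV_t at t = 2.0000: 1853.544406
Macaulay duration D = 1946.490986 / 1020.566853 = 1.907265
Modified duration = D / (1 + y/m) = 1.907265 / (1 + 0.027500) = 1.856219

Answer: Modified duration = 1.8562


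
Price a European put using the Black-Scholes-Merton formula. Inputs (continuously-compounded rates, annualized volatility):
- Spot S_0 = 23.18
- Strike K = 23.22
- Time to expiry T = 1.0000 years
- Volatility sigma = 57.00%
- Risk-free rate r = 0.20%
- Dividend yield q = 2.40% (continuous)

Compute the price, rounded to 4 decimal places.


Answer: Price = 5.4142

Derivation:
d1 = (ln(S/K) + (r - q + 0.5*sigma^2) * T) / (sigma * sqrt(T)) = 0.24337870
d2 = d1 - sigma * sqrt(T) = -0.32662130
exp(-rT) = 0.99800200; exp(-qT) = 0.97628571
P = K * exp(-rT) * N(-d2) - S_0 * exp(-qT) * N(-d1)
N(-d1) = 0.40385602; N(-d2) = 0.62802283
P = 23.2200 * 0.99800200 * 0.62802283 - 23.1800 * 0.97628571 * 0.40385602 = 5.4142


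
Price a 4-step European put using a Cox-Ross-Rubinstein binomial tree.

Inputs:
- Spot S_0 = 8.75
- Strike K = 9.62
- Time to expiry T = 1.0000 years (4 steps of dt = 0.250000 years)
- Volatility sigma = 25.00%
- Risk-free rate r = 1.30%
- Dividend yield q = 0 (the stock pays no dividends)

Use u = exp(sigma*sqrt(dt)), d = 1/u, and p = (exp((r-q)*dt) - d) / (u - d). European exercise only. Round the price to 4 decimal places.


Answer: Price = V(0,0) = 1.3709

Derivation:
dt = T/N = 0.250000
u = exp(sigma*sqrt(dt)) = 1.133148; d = 1/u = 0.882497
p = (exp((r-q)*dt) - d) / (u - d) = 0.481778
Discount per step: exp(-r*dt) = 0.996755
Stock lattice S(k, i) with i counting down-moves:
  k=0: S(0,0) = 8.7500
  k=1: S(1,0) = 9.9150; S(1,1) = 7.7218
  k=2: S(2,0) = 11.2352; S(2,1) = 8.7500; S(2,2) = 6.8145
  k=3: S(3,0) = 12.7312; S(3,1) = 9.9150; S(3,2) = 7.7218; S(3,3) = 6.0138
  k=4: S(4,0) = 14.4263; S(4,1) = 11.2352; S(4,2) = 8.7500; S(4,3) = 6.8145; S(4,4) = 5.3071
Terminal payoffs V(N, i) = max(K - S_T, 0):
  V(4,0) = 0.000000; V(4,1) = 0.000000; V(4,2) = 0.870000; V(4,3) = 2.805493; V(4,4) = 4.312857
Backward induction: V(k, i) = exp(-r*dt) * [p * V(k+1, i) + (1-p) * V(k+1, i+1)].
  V(3,0) = exp(-r*dt) * [p*0.000000 + (1-p)*0.000000] = 0.000000
  V(3,1) = exp(-r*dt) * [p*0.000000 + (1-p)*0.870000] = 0.449390
  V(3,2) = exp(-r*dt) * [p*0.870000 + (1-p)*2.805493] = 1.866938
  V(3,3) = exp(-r*dt) * [p*2.805493 + (1-p)*4.312857] = 3.575005
  V(2,0) = exp(-r*dt) * [p*0.000000 + (1-p)*0.449390] = 0.232128
  V(2,1) = exp(-r*dt) * [p*0.449390 + (1-p)*1.866938] = 1.180153
  V(2,2) = exp(-r*dt) * [p*1.866938 + (1-p)*3.575005] = 2.743166
  V(1,0) = exp(-r*dt) * [p*0.232128 + (1-p)*1.180153] = 0.721068
  V(1,1) = exp(-r*dt) * [p*1.180153 + (1-p)*2.743166] = 1.983683
  V(0,0) = exp(-r*dt) * [p*0.721068 + (1-p)*1.983683] = 1.370921


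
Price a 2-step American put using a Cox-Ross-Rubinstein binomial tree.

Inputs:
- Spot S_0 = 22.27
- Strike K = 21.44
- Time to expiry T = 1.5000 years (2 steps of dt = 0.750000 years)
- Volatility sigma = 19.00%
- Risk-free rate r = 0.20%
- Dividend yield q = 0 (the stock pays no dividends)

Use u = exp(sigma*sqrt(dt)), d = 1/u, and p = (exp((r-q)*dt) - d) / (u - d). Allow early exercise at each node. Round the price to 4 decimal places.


Answer: Price = V(0,0) = 1.5540

Derivation:
dt = T/N = 0.750000
u = exp(sigma*sqrt(dt)) = 1.178856; d = 1/u = 0.848280
p = (exp((r-q)*dt) - d) / (u - d) = 0.463497
Discount per step: exp(-r*dt) = 0.998501
Stock lattice S(k, i) with i counting down-moves:
  k=0: S(0,0) = 22.2700
  k=1: S(1,0) = 26.2531; S(1,1) = 18.8912
  k=2: S(2,0) = 30.9487; S(2,1) = 22.2700; S(2,2) = 16.0250
Terminal payoffs V(N, i) = max(K - S_T, 0):
  V(2,0) = 0.000000; V(2,1) = 0.000000; V(2,2) = 5.414987
Backward induction: V(k, i) = exp(-r*dt) * [p * V(k+1, i) + (1-p) * V(k+1, i+1)]; then take max(V_cont, immediate exercise) for American.
  V(1,0) = exp(-r*dt) * [p*0.000000 + (1-p)*0.000000] = 0.000000; exercise = 0.000000; V(1,0) = max -> 0.000000
  V(1,1) = exp(-r*dt) * [p*0.000000 + (1-p)*5.414987] = 2.900801; exercise = 2.548810; V(1,1) = max -> 2.900801
  V(0,0) = exp(-r*dt) * [p*0.000000 + (1-p)*2.900801] = 1.553955; exercise = 0.000000; V(0,0) = max -> 1.553955


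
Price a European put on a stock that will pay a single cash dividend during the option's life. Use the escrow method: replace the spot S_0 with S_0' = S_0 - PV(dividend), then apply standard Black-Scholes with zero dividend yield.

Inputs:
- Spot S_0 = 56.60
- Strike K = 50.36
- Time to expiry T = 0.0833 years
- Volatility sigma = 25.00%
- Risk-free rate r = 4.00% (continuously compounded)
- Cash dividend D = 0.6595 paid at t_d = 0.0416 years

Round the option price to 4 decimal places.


PV(D) = D * exp(-r * t_d) = 0.6595 * 0.99833738 = 0.65840350
S_0' = S_0 - PV(D) = 56.6000 - 0.65840350 = 55.94159650
d1 = (ln(S_0'/K) + (r + sigma^2/2)*T) / (sigma*sqrt(T)) = 1.53900832
d2 = d1 - sigma*sqrt(T) = 1.46685397
exp(-rT) = 0.99667354
N(-d1) = 0.06190113; N(-d2) = 0.07120789
P = K * exp(-rT) * N(-d2) - S_0' * N(-d1) = 50.3600 * 0.99667354 * 0.07120789 - 55.94159650 * 0.06190113 = 0.1113

Answer: Price = 0.1113


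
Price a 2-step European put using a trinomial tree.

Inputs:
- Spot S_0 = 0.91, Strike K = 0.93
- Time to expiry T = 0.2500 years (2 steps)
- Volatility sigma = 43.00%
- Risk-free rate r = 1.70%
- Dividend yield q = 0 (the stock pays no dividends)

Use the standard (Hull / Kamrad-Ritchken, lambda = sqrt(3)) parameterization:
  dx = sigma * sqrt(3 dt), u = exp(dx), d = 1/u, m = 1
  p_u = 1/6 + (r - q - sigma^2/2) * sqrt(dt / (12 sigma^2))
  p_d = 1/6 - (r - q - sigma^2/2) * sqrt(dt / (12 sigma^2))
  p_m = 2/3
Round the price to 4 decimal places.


dt = T/N = 0.125000; dx = sigma*sqrt(3*dt) = 0.263320
u = exp(dx) = 1.301243; d = 1/u = 0.768496
p_u = 0.148758, p_m = 0.666667, p_d = 0.184575
Discount per step: exp(-r*dt) = 0.997877
Stock lattice S(k, j) with j the centered position index:
  k=0: S(0,+0) = 0.9100
  k=1: S(1,-1) = 0.6993; S(1,+0) = 0.9100; S(1,+1) = 1.1841
  k=2: S(2,-2) = 0.5374; S(2,-1) = 0.6993; S(2,+0) = 0.9100; S(2,+1) = 1.1841; S(2,+2) = 1.5408
Terminal payoffs V(N, j) = max(K - S_T, 0):
  V(2,-2) = 0.392567; V(2,-1) = 0.230669; V(2,+0) = 0.020000; V(2,+1) = 0.000000; V(2,+2) = 0.000000
Backward induction: V(k, j) = exp(-r*dt) * [p_u * V(k+1, j+1) + p_m * V(k+1, j) + p_d * V(k+1, j-1)]
  V(1,-1) = exp(-r*dt) * [p_u*0.020000 + p_m*0.230669 + p_d*0.392567] = 0.228726
  V(1,+0) = exp(-r*dt) * [p_u*0.000000 + p_m*0.020000 + p_d*0.230669] = 0.055790
  V(1,+1) = exp(-r*dt) * [p_u*0.000000 + p_m*0.000000 + p_d*0.020000] = 0.003684
  V(0,+0) = exp(-r*dt) * [p_u*0.003684 + p_m*0.055790 + p_d*0.228726] = 0.079789

Answer: Price = V(0,0) = 0.0798


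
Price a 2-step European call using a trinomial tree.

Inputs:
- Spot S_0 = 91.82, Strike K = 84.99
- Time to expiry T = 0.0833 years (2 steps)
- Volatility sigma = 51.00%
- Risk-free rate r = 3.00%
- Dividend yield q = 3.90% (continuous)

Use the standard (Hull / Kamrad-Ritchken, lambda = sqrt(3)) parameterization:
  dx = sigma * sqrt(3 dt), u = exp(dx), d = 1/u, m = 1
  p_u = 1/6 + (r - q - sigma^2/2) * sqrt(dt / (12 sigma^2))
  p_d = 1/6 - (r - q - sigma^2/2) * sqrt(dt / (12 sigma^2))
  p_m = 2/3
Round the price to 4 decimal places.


dt = T/N = 0.041650; dx = sigma*sqrt(3*dt) = 0.180276
u = exp(dx) = 1.197548; d = 1/u = 0.835040
p_u = 0.150604, p_m = 0.666667, p_d = 0.182729
Discount per step: exp(-r*dt) = 0.998751
Stock lattice S(k, j) with j the centered position index:
  k=0: S(0,+0) = 91.8200
  k=1: S(1,-1) = 76.6733; S(1,+0) = 91.8200; S(1,+1) = 109.9589
  k=2: S(2,-2) = 64.0253; S(2,-1) = 76.6733; S(2,+0) = 91.8200; S(2,+1) = 109.9589; S(2,+2) = 131.6810
Terminal payoffs V(N, j) = max(S_T - K, 0):
  V(2,-2) = 0.000000; V(2,-1) = 0.000000; V(2,+0) = 6.830000; V(2,+1) = 24.968861; V(2,+2) = 46.691018
Backward induction: V(k, j) = exp(-r*dt) * [p_u * V(k+1, j+1) + p_m * V(k+1, j) + p_d * V(k+1, j-1)]
  V(1,-1) = exp(-r*dt) * [p_u*6.830000 + p_m*0.000000 + p_d*0.000000] = 1.027341
  V(1,+0) = exp(-r*dt) * [p_u*24.968861 + p_m*6.830000 + p_d*0.000000] = 8.303362
  V(1,+1) = exp(-r*dt) * [p_u*46.691018 + p_m*24.968861 + p_d*6.830000] = 24.894677
  V(0,+0) = exp(-r*dt) * [p_u*24.894677 + p_m*8.303362 + p_d*1.027341] = 9.460709

Answer: Price = V(0,0) = 9.4607


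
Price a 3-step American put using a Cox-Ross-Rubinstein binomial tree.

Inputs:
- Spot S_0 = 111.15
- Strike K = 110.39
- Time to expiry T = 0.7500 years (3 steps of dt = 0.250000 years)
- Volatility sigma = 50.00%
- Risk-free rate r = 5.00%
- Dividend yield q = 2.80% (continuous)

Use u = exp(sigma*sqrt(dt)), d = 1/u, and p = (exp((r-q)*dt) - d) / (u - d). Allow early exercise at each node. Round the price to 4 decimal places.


dt = T/N = 0.250000
u = exp(sigma*sqrt(dt)) = 1.284025; d = 1/u = 0.778801
p = (exp((r-q)*dt) - d) / (u - d) = 0.448740
Discount per step: exp(-r*dt) = 0.987578
Stock lattice S(k, i) with i counting down-moves:
  k=0: S(0,0) = 111.1500
  k=1: S(1,0) = 142.7194; S(1,1) = 86.5637
  k=2: S(2,0) = 183.2554; S(2,1) = 111.1500; S(2,2) = 67.4159
  k=3: S(3,0) = 235.3046; S(3,1) = 142.7194; S(3,2) = 86.5637; S(3,3) = 52.5035
Terminal payoffs V(N, i) = max(K - S_T, 0):
  V(3,0) = 0.000000; V(3,1) = 0.000000; V(3,2) = 23.826293; V(3,3) = 57.886458
Backward induction: V(k, i) = exp(-r*dt) * [p * V(k+1, i) + (1-p) * V(k+1, i+1)]; then take max(V_cont, immediate exercise) for American.
  V(2,0) = exp(-r*dt) * [p*0.000000 + (1-p)*0.000000] = 0.000000; exercise = 0.000000; V(2,0) = max -> 0.000000
  V(2,1) = exp(-r*dt) * [p*0.000000 + (1-p)*23.826293] = 12.971329; exercise = 0.000000; V(2,1) = max -> 12.971329
  V(2,2) = exp(-r*dt) * [p*23.826293 + (1-p)*57.886458] = 42.073094; exercise = 42.974117; V(2,2) = max -> 42.974117
  V(1,0) = exp(-r*dt) * [p*0.000000 + (1-p)*12.971329] = 7.061752; exercise = 0.000000; V(1,0) = max -> 7.061752
  V(1,1) = exp(-r*dt) * [p*12.971329 + (1-p)*42.974117] = 29.144087; exercise = 23.826293; V(1,1) = max -> 29.144087
  V(0,0) = exp(-r*dt) * [p*7.061752 + (1-p)*29.144087] = 18.995926; exercise = 0.000000; V(0,0) = max -> 18.995926

Answer: Price = V(0,0) = 18.9959


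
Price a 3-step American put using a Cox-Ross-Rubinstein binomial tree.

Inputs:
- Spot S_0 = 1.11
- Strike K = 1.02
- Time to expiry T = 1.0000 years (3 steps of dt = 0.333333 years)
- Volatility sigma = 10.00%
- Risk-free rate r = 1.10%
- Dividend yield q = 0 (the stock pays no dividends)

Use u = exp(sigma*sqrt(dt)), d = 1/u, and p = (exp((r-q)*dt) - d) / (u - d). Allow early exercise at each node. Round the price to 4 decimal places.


Answer: Price = V(0,0) = 0.0096

Derivation:
dt = T/N = 0.333333
u = exp(sigma*sqrt(dt)) = 1.059434; d = 1/u = 0.943900
p = (exp((r-q)*dt) - d) / (u - d) = 0.517365
Discount per step: exp(-r*dt) = 0.996340
Stock lattice S(k, i) with i counting down-moves:
  k=0: S(0,0) = 1.1100
  k=1: S(1,0) = 1.1760; S(1,1) = 1.0477
  k=2: S(2,0) = 1.2459; S(2,1) = 1.1100; S(2,2) = 0.9890
  k=3: S(3,0) = 1.3199; S(3,1) = 1.1760; S(3,2) = 1.0477; S(3,3) = 0.9335
Terminal payoffs V(N, i) = max(K - S_T, 0):
  V(3,0) = 0.000000; V(3,1) = 0.000000; V(3,2) = 0.000000; V(3,3) = 0.086529
Backward induction: V(k, i) = exp(-r*dt) * [p * V(k+1, i) + (1-p) * V(k+1, i+1)]; then take max(V_cont, immediate exercise) for American.
  V(2,0) = exp(-r*dt) * [p*0.000000 + (1-p)*0.000000] = 0.000000; exercise = 0.000000; V(2,0) = max -> 0.000000
  V(2,1) = exp(-r*dt) * [p*0.000000 + (1-p)*0.000000] = 0.000000; exercise = 0.000000; V(2,1) = max -> 0.000000
  V(2,2) = exp(-r*dt) * [p*0.000000 + (1-p)*0.086529] = 0.041609; exercise = 0.031049; V(2,2) = max -> 0.041609
  V(1,0) = exp(-r*dt) * [p*0.000000 + (1-p)*0.000000] = 0.000000; exercise = 0.000000; V(1,0) = max -> 0.000000
  V(1,1) = exp(-r*dt) * [p*0.000000 + (1-p)*0.041609] = 0.020008; exercise = 0.000000; V(1,1) = max -> 0.020008
  V(0,0) = exp(-r*dt) * [p*0.000000 + (1-p)*0.020008] = 0.009621; exercise = 0.000000; V(0,0) = max -> 0.009621


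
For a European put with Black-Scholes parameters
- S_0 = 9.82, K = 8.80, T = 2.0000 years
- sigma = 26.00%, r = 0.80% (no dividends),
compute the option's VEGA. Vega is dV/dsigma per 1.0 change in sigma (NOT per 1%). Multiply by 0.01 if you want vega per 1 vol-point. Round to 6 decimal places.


d1 = 0.5256234768; d2 = 0.1579279506
phi(d1) = 0.3474694426; exp(-qT) = 1.0000000000; exp(-rT) = 0.9841273201
Vega = S * exp(-qT) * phi(d1) * sqrt(T) = 9.8200 * 1.0000000000 * 0.3474694426 * 1.4142135624 = 4.825509

Answer: Vega = 4.825509


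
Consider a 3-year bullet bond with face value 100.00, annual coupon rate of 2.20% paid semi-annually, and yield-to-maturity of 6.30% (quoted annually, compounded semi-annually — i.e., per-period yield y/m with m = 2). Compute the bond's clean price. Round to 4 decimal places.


Coupon per period c = face * coupon_rate / m = 1.100000
Periods per year m = 2; per-period yield y/m = 0.031500
Number of cashflows N = 6
Cashflows (t years, CF_t, discount factor 1/(1+y/m)^(m*t), PV):
  t = 0.5000: CF_t = 1.100000, DF = 0.969462, PV = 1.066408
  t = 1.0000: CF_t = 1.100000, DF = 0.939856, PV = 1.033842
  t = 1.5000: CF_t = 1.100000, DF = 0.911155, PV = 1.002271
  t = 2.0000: CF_t = 1.100000, DF = 0.883330, PV = 0.971663
  t = 2.5000: CF_t = 1.100000, DF = 0.856355, PV = 0.941991
  t = 3.0000: CF_t = 101.100000, DF = 0.830204, PV = 83.933583
Price P = sum_t PV_t = 88.949757

Answer: Price = 88.9498


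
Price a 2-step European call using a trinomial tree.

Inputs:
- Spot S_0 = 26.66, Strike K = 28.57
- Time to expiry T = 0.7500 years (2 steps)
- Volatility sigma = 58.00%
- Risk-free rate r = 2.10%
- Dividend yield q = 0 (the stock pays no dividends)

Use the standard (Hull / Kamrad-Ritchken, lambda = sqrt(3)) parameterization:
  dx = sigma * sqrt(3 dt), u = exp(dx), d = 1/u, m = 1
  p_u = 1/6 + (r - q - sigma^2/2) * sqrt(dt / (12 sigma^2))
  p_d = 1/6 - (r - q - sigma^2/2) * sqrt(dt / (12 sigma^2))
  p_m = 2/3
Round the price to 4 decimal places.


Answer: Price = V(0,0) = 4.2326

Derivation:
dt = T/N = 0.375000; dx = sigma*sqrt(3*dt) = 0.615183
u = exp(dx) = 1.849995; d = 1/u = 0.540542
p_u = 0.121802, p_m = 0.666667, p_d = 0.211531
Discount per step: exp(-r*dt) = 0.992156
Stock lattice S(k, j) with j the centered position index:
  k=0: S(0,+0) = 26.6600
  k=1: S(1,-1) = 14.4109; S(1,+0) = 26.6600; S(1,+1) = 49.3209
  k=2: S(2,-2) = 7.7897; S(2,-1) = 14.4109; S(2,+0) = 26.6600; S(2,+1) = 49.3209; S(2,+2) = 91.2434
Terminal payoffs V(N, j) = max(S_T - K, 0):
  V(2,-2) = 0.000000; V(2,-1) = 0.000000; V(2,+0) = 0.000000; V(2,+1) = 20.750865; V(2,+2) = 62.673350
Backward induction: V(k, j) = exp(-r*dt) * [p_u * V(k+1, j+1) + p_m * V(k+1, j) + p_d * V(k+1, j-1)]
  V(1,-1) = exp(-r*dt) * [p_u*0.000000 + p_m*0.000000 + p_d*0.000000] = 0.000000
  V(1,+0) = exp(-r*dt) * [p_u*20.750865 + p_m*0.000000 + p_d*0.000000] = 2.507670
  V(1,+1) = exp(-r*dt) * [p_u*62.673350 + p_m*20.750865 + p_d*0.000000] = 21.299253
  V(0,+0) = exp(-r*dt) * [p_u*21.299253 + p_m*2.507670 + p_d*0.000000] = 4.232608
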